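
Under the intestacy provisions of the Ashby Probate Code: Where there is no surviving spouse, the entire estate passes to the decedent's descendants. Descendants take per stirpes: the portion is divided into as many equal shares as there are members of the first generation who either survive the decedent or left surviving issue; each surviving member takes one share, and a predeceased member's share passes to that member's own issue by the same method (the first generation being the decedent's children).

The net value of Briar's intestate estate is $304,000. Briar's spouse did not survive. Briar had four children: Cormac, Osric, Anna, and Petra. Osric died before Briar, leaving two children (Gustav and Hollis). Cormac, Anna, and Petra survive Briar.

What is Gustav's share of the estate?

The entire $304,000 passes to the descendants.
That amount ($304,000) is divided into 4 shares of $76,000: Cormac, Anna, and Petra each take $76,000; Osric's $76,000 share passes to Osric's issue.
Osric's share ($76,000) is divided into 2 shares of $38,000: Gustav and Hollis each take $38,000.

Gustav receives $38,000.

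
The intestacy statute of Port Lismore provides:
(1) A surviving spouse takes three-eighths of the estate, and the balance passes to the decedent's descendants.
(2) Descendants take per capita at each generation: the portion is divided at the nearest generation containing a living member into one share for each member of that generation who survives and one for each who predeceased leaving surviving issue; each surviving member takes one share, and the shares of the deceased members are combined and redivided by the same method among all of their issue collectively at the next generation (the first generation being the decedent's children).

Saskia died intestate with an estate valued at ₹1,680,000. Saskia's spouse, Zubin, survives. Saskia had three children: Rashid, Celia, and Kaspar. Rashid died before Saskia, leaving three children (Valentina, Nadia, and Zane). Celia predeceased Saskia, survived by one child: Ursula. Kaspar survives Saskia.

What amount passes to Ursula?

Ursula receives ₹175,000.

Zubin takes three-eighths of ₹1,680,000 = ₹630,000. The remaining ₹1,050,000 passes to the descendants.
The descendants' portion (₹1,050,000) is divided at the children's generation into 3 shares of ₹350,000. Kaspar takes ₹350,000. The 2 shares of the deceased (Rashid and Celia) are combined into a pool of ₹700,000.
That pool (₹700,000) is divided at the grandchildren's generation equally among Valentina, Nadia, Zane, and Ursula: ₹175,000 each.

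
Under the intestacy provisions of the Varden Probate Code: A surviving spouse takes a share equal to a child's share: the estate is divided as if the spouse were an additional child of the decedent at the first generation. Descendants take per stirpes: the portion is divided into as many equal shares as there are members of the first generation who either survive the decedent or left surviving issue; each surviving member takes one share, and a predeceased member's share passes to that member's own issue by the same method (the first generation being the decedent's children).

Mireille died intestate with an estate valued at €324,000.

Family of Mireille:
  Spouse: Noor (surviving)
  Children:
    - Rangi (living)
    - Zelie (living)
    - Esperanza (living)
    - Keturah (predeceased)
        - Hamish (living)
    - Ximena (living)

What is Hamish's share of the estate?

The spouse counts as an additional share at the children's level, so there are 6 primary shares of €54,000. Noor takes one such share (€54,000).
The children's combined portion (€270,000) is divided into 5 shares of €54,000: Rangi, Zelie, Esperanza, and Ximena each take €54,000; Keturah's €54,000 share passes to Keturah's issue.
Keturah's share (€54,000) passes entirely to Hamish.

Hamish receives €54,000.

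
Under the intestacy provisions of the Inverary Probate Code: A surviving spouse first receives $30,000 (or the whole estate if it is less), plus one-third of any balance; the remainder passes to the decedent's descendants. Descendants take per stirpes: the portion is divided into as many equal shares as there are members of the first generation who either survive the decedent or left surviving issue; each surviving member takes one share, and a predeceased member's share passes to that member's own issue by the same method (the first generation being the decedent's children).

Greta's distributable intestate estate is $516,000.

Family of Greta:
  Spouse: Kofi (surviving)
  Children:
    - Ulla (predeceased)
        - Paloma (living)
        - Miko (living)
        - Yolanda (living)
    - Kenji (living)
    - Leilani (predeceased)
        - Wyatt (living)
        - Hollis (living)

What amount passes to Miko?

Miko receives $36,000.

Kofi first takes $30,000, leaving a balance of $486,000. Kofi then takes one-third of the balance ($162,000), for a total of $192,000. The remaining $324,000 passes to the descendants.
The descendants' portion ($324,000) is divided into 3 shares of $108,000: Kenji takes $108,000; Ulla's $108,000 share passes to Ulla's issue; Leilani's $108,000 share passes to Leilani's issue.
Ulla's share ($108,000) is divided into 3 shares of $36,000: Paloma, Miko, and Yolanda each take $36,000.
Leilani's share ($108,000) is divided into 2 shares of $54,000: Wyatt and Hollis each take $54,000.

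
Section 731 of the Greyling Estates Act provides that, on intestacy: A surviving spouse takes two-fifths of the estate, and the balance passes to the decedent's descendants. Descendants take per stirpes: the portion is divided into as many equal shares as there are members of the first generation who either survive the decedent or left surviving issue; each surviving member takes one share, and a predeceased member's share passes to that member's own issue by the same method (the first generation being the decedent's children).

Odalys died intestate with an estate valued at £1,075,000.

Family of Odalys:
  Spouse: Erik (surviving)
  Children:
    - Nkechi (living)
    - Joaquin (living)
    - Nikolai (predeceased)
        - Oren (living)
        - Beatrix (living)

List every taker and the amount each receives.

Erik: £430,000; Nkechi: £215,000; Joaquin: £215,000; Oren: £107,500; Beatrix: £107,500

Erik takes two-fifths of £1,075,000 = £430,000. The remaining £645,000 passes to the descendants.
The descendants' portion (£645,000) is divided into 3 shares of £215,000: Nkechi and Joaquin each take £215,000; Nikolai's £215,000 share passes to Nikolai's issue.
Nikolai's share (£215,000) is divided into 2 shares of £107,500: Oren and Beatrix each take £107,500.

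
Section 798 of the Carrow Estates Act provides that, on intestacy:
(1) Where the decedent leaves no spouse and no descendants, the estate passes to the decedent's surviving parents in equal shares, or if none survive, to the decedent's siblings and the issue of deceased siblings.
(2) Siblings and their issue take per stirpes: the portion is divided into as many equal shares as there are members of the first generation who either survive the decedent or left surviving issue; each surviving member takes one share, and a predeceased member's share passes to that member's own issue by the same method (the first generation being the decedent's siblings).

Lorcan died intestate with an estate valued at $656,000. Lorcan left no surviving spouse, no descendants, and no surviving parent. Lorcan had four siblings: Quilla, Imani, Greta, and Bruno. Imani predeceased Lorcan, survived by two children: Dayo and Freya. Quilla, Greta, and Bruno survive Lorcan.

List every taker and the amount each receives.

Quilla: $164,000; Dayo: $82,000; Freya: $82,000; Greta: $164,000; Bruno: $164,000

The entire $656,000 passes to the siblings and their issue.
That amount ($656,000) is divided into 4 shares of $164,000: Quilla, Greta, and Bruno each take $164,000; Imani's $164,000 share passes to Imani's issue.
Imani's share ($164,000) is divided into 2 shares of $82,000: Dayo and Freya each take $82,000.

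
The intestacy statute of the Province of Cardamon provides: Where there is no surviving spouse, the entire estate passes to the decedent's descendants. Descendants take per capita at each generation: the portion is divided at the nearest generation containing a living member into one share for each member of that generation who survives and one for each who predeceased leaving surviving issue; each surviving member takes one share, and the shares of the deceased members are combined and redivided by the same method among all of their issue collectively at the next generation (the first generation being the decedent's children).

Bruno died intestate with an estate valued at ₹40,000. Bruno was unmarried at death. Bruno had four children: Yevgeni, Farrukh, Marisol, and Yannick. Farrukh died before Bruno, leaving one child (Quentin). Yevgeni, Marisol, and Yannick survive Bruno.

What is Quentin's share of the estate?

The entire ₹40,000 passes to the descendants.
That amount (₹40,000) is divided at the children's generation into 4 shares of ₹10,000. Yevgeni, Marisol, and Yannick each take ₹10,000. The remaining share for the deceased Farrukh (₹10,000) is carried to the next generation.
That pool (₹10,000) passes entirely to Quentin, the sole taker at the grandchildren's generation.

Quentin receives ₹10,000.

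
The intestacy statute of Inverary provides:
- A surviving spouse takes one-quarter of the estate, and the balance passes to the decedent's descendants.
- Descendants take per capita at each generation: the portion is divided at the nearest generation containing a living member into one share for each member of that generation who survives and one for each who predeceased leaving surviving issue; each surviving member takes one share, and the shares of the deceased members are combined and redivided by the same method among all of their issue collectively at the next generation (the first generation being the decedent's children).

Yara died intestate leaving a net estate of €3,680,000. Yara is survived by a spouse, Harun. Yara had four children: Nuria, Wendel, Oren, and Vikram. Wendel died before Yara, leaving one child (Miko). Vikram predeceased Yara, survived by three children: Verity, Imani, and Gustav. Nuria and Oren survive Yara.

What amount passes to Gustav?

Harun takes one-quarter of €3,680,000 = €920,000. The remaining €2,760,000 passes to the descendants.
The descendants' portion (€2,760,000) is divided at the children's generation into 4 shares of €690,000. Nuria and Oren each take €690,000. The 2 shares of the deceased (Wendel and Vikram) are combined into a pool of €1,380,000.
That pool (€1,380,000) is divided at the grandchildren's generation equally among Miko, Verity, Imani, and Gustav: €345,000 each.

Gustav receives €345,000.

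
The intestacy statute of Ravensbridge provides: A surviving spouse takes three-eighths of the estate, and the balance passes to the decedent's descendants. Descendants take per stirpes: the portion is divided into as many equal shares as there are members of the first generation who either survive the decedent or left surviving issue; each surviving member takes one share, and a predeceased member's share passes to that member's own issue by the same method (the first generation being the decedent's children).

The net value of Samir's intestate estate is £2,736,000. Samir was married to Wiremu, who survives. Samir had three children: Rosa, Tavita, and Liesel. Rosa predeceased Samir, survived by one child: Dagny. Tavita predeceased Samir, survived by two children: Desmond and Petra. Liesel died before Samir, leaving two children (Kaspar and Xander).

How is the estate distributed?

Wiremu: £1,026,000; Dagny: £570,000; Desmond: £285,000; Petra: £285,000; Kaspar: £285,000; Xander: £285,000

Wiremu takes three-eighths of £2,736,000 = £1,026,000. The remaining £1,710,000 passes to the descendants.
The descendants' portion (£1,710,000) is divided into 3 shares of £570,000: Rosa's £570,000 share passes to Rosa's issue; Tavita's £570,000 share passes to Tavita's issue; Liesel's £570,000 share passes to Liesel's issue.
Rosa's share (£570,000) passes entirely to Dagny.
Tavita's share (£570,000) is divided into 2 shares of £285,000: Desmond and Petra each take £285,000.
Liesel's share (£570,000) is divided into 2 shares of £285,000: Kaspar and Xander each take £285,000.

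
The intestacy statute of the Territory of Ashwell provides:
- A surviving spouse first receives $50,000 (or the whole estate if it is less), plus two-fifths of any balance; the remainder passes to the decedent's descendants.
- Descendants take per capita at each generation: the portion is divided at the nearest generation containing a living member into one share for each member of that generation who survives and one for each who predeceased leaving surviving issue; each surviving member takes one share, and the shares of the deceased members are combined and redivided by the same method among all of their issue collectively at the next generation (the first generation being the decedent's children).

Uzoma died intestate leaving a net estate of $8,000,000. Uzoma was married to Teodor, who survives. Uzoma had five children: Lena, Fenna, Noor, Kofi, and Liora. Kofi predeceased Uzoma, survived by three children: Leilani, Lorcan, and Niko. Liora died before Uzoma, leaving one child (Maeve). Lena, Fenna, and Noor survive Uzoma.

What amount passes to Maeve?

Maeve receives $477,000.

Teodor first takes $50,000, leaving a balance of $7,950,000. Teodor then takes two-fifths of the balance ($3,180,000), for a total of $3,230,000. The remaining $4,770,000 passes to the descendants.
The descendants' portion ($4,770,000) is divided at the children's generation into 5 shares of $954,000. Lena, Fenna, and Noor each take $954,000. The 2 shares of the deceased (Kofi and Liora) are combined into a pool of $1,908,000.
That pool ($1,908,000) is divided at the grandchildren's generation equally among Leilani, Lorcan, Niko, and Maeve: $477,000 each.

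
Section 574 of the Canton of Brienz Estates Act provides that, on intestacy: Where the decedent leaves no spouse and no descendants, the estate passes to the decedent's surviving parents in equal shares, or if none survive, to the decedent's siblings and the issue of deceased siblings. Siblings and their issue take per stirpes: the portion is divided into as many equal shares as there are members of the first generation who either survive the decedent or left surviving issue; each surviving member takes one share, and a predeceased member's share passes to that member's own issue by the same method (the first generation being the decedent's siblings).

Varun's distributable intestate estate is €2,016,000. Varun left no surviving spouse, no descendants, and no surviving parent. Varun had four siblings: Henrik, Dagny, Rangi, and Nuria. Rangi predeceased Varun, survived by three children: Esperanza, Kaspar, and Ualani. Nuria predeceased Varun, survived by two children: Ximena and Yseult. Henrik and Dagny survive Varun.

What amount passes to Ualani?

Ualani receives €168,000.

The entire €2,016,000 passes to the siblings and their issue.
That amount (€2,016,000) is divided into 4 shares of €504,000: Henrik and Dagny each take €504,000; Rangi's €504,000 share passes to Rangi's issue; Nuria's €504,000 share passes to Nuria's issue.
Rangi's share (€504,000) is divided into 3 shares of €168,000: Esperanza, Kaspar, and Ualani each take €168,000.
Nuria's share (€504,000) is divided into 2 shares of €252,000: Ximena and Yseult each take €252,000.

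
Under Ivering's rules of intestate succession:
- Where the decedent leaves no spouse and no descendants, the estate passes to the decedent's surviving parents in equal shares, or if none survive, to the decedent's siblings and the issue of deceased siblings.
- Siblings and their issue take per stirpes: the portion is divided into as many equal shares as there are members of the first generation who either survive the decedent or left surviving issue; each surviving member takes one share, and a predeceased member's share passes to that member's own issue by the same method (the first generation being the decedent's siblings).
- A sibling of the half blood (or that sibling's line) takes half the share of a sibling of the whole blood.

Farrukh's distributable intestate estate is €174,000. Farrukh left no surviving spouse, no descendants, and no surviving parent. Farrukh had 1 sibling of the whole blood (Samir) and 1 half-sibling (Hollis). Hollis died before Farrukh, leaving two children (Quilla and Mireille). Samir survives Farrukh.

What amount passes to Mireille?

The entire €174,000 passes to the siblings and their issue.
Counting each half-blood sibling's line as half a unit, there are 3/2 units in €174,000, so one unit is €116,000. Whole-blood lines (Samir) take €116,000 each; half-blood lines (Hollis) take €58,000 each.
Hollis's share (€58,000) is divided into 2 shares of €29,000: Quilla and Mireille each take €29,000.

Mireille receives €29,000.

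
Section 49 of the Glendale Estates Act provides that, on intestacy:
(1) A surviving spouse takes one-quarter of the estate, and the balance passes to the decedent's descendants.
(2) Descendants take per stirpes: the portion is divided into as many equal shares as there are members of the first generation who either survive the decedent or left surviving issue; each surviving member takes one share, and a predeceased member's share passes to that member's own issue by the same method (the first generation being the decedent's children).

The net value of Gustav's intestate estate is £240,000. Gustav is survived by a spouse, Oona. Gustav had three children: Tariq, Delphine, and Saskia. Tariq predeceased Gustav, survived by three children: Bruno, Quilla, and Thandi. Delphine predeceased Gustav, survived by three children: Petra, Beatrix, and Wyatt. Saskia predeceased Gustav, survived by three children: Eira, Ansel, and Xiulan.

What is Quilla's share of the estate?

Quilla receives £20,000.

Oona takes one-quarter of £240,000 = £60,000. The remaining £180,000 passes to the descendants.
The descendants' portion (£180,000) is divided into 3 shares of £60,000: Tariq's £60,000 share passes to Tariq's issue; Delphine's £60,000 share passes to Delphine's issue; Saskia's £60,000 share passes to Saskia's issue.
Tariq's share (£60,000) is divided into 3 shares of £20,000: Bruno, Quilla, and Thandi each take £20,000.
Delphine's share (£60,000) is divided into 3 shares of £20,000: Petra, Beatrix, and Wyatt each take £20,000.
Saskia's share (£60,000) is divided into 3 shares of £20,000: Eira, Ansel, and Xiulan each take £20,000.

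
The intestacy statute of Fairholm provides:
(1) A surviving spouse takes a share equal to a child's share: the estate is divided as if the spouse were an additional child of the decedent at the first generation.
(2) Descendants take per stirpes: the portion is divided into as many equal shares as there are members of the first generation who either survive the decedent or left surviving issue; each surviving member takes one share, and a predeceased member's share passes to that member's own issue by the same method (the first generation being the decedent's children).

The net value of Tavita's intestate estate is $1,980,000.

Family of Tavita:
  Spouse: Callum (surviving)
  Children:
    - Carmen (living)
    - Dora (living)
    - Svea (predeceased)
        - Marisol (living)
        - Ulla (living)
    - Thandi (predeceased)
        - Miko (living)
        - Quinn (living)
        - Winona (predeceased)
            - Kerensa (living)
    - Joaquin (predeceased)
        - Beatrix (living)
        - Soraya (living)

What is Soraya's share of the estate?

The spouse counts as an additional share at the children's level, so there are 6 primary shares of $330,000. Callum takes one such share ($330,000).
The children's combined portion ($1,650,000) is divided into 5 shares of $330,000: Carmen and Dora each take $330,000; Svea's $330,000 share passes to Svea's issue; Thandi's $330,000 share passes to Thandi's issue; Joaquin's $330,000 share passes to Joaquin's issue.
Svea's share ($330,000) is divided into 2 shares of $165,000: Marisol and Ulla each take $165,000.
Thandi's share ($330,000) is divided into 3 shares of $110,000: Miko and Quinn each take $110,000; Winona's $110,000 share passes to Winona's issue.
Winona's share ($110,000) passes entirely to Kerensa.
Joaquin's share ($330,000) is divided into 2 shares of $165,000: Beatrix and Soraya each take $165,000.

Soraya receives $165,000.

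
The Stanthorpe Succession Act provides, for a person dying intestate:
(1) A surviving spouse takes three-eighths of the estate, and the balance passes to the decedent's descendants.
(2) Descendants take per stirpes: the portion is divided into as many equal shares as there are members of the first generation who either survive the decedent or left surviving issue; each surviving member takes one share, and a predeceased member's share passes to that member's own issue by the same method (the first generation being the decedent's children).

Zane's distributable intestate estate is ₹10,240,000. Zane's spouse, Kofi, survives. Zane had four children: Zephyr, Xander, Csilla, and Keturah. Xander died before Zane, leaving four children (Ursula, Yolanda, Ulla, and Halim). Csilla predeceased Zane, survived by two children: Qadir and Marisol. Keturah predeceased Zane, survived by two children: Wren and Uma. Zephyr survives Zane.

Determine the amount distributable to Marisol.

Marisol receives ₹800,000.

Kofi takes three-eighths of ₹10,240,000 = ₹3,840,000. The remaining ₹6,400,000 passes to the descendants.
The descendants' portion (₹6,400,000) is divided into 4 shares of ₹1,600,000: Zephyr takes ₹1,600,000; Xander's ₹1,600,000 share passes to Xander's issue; Csilla's ₹1,600,000 share passes to Csilla's issue; Keturah's ₹1,600,000 share passes to Keturah's issue.
Xander's share (₹1,600,000) is divided into 4 shares of ₹400,000: Ursula, Yolanda, Ulla, and Halim each take ₹400,000.
Csilla's share (₹1,600,000) is divided into 2 shares of ₹800,000: Qadir and Marisol each take ₹800,000.
Keturah's share (₹1,600,000) is divided into 2 shares of ₹800,000: Wren and Uma each take ₹800,000.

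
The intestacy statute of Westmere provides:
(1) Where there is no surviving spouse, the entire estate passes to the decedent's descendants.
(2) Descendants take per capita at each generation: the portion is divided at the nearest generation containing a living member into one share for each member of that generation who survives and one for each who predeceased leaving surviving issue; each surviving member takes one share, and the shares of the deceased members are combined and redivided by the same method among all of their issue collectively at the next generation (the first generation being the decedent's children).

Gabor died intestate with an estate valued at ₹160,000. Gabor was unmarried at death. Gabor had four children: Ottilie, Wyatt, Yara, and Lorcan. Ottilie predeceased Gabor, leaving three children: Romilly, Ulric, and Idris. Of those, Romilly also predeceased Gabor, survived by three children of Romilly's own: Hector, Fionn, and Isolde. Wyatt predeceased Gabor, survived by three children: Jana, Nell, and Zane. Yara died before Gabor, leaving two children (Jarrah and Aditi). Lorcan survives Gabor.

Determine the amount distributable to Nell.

Nell receives ₹15,000.

The entire ₹160,000 passes to the descendants.
That amount (₹160,000) is divided at the children's generation into 4 shares of ₹40,000. Lorcan takes ₹40,000. The 3 shares of the deceased (Ottilie, Wyatt, and Yara) are combined into a pool of ₹120,000.
That pool (₹120,000) is divided at the grandchildren's generation into 8 shares of ₹15,000. Ulric, Idris, Jana, Nell, Zane, Jarrah, and Aditi each take ₹15,000. The remaining share for the deceased Romilly (₹15,000) is carried to the next generation.
That pool (₹15,000) is divided at the great-grandchildren's generation equally among Hector, Fionn, and Isolde: ₹5,000 each.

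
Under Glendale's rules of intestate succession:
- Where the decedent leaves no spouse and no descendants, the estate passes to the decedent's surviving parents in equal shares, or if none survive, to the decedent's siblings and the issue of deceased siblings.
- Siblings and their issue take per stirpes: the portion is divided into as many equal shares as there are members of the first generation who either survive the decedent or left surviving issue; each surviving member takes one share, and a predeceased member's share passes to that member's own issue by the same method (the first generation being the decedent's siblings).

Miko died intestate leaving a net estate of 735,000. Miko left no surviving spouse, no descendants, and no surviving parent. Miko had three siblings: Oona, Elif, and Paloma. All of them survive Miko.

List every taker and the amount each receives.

The entire 735,000 passes to the siblings and their issue.
That amount (735,000) is divided into 3 shares of 245,000: Oona, Elif, and Paloma each take 245,000.

Oona: 245,000; Elif: 245,000; Paloma: 245,000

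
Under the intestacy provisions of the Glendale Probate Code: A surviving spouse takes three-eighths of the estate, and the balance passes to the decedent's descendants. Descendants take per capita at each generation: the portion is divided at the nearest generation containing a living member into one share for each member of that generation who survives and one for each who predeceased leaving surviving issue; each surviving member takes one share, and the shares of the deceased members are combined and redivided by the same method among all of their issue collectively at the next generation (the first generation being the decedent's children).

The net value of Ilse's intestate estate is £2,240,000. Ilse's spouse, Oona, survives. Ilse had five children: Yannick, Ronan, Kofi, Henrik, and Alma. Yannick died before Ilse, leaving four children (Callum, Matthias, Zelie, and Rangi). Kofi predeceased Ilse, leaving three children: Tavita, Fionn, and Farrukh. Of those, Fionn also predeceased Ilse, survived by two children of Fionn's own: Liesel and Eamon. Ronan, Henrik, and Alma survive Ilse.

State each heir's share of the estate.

Oona: £840,000; Callum: £80,000; Matthias: £80,000; Zelie: £80,000; Rangi: £80,000; Ronan: £280,000; Tavita: £80,000; Liesel: £40,000; Eamon: £40,000; Farrukh: £80,000; Henrik: £280,000; Alma: £280,000

Oona takes three-eighths of £2,240,000 = £840,000. The remaining £1,400,000 passes to the descendants.
The descendants' portion (£1,400,000) is divided at the children's generation into 5 shares of £280,000. Ronan, Henrik, and Alma each take £280,000. The 2 shares of the deceased (Yannick and Kofi) are combined into a pool of £560,000.
That pool (£560,000) is divided at the grandchildren's generation into 7 shares of £80,000. Callum, Matthias, Zelie, Rangi, Tavita, and Farrukh each take £80,000. The remaining share for the deceased Fionn (£80,000) is carried to the next generation.
That pool (£80,000) is divided at the great-grandchildren's generation equally among Liesel and Eamon: £40,000 each.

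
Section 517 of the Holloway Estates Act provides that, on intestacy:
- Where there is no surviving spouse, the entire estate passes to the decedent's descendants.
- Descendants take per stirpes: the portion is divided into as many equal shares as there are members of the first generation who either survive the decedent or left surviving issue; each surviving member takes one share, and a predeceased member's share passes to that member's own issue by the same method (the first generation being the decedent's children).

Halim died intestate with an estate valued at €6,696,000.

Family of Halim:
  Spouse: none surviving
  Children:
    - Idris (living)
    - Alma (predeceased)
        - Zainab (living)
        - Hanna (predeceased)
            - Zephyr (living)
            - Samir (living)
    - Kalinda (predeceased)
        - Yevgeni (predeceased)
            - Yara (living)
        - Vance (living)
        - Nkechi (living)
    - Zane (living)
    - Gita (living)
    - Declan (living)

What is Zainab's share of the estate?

Zainab receives €558,000.

The entire €6,696,000 passes to the descendants.
That amount (€6,696,000) is divided into 6 shares of €1,116,000: Idris, Zane, Gita, and Declan each take €1,116,000; Alma's €1,116,000 share passes to Alma's issue; Kalinda's €1,116,000 share passes to Kalinda's issue.
Alma's share (€1,116,000) is divided into 2 shares of €558,000: Zainab takes €558,000; Hanna's €558,000 share passes to Hanna's issue.
Hanna's share (€558,000) is divided into 2 shares of €279,000: Zephyr and Samir each take €279,000.
Kalinda's share (€1,116,000) is divided into 3 shares of €372,000: Vance and Nkechi each take €372,000; Yevgeni's €372,000 share passes to Yevgeni's issue.
Yevgeni's share (€372,000) passes entirely to Yara.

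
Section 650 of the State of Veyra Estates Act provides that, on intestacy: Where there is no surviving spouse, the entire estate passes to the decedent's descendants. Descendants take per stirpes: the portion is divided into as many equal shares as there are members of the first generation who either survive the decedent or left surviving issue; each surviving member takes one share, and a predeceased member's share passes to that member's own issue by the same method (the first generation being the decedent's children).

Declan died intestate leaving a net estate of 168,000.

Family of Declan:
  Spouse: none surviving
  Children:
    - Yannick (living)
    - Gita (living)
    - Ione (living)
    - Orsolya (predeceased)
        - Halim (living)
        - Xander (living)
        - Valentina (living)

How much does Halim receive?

The entire 168,000 passes to the descendants.
That amount (168,000) is divided into 4 shares of 42,000: Yannick, Gita, and Ione each take 42,000; Orsolya's 42,000 share passes to Orsolya's issue.
Orsolya's share (42,000) is divided into 3 shares of 14,000: Halim, Xander, and Valentina each take 14,000.

Halim receives 14,000.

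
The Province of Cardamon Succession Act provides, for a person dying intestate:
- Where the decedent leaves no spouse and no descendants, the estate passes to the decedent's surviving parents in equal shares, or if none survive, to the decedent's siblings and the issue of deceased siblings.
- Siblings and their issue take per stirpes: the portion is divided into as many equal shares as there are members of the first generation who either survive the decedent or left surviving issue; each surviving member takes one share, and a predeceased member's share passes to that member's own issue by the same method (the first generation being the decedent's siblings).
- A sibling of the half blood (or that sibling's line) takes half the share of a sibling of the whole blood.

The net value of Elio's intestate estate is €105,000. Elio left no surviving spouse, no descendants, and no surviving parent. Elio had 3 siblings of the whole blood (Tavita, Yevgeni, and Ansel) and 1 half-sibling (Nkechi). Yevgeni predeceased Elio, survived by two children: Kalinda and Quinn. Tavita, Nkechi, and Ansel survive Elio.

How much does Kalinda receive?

Kalinda receives €15,000.

The entire €105,000 passes to the siblings and their issue.
Counting each half-blood sibling's line as half a unit, there are 7/2 units in €105,000, so one unit is €30,000. Whole-blood lines (Tavita, Yevgeni, and Ansel) take €30,000 each; half-blood lines (Nkechi) take €15,000 each.
Yevgeni's share (€30,000) is divided into 2 shares of €15,000: Kalinda and Quinn each take €15,000.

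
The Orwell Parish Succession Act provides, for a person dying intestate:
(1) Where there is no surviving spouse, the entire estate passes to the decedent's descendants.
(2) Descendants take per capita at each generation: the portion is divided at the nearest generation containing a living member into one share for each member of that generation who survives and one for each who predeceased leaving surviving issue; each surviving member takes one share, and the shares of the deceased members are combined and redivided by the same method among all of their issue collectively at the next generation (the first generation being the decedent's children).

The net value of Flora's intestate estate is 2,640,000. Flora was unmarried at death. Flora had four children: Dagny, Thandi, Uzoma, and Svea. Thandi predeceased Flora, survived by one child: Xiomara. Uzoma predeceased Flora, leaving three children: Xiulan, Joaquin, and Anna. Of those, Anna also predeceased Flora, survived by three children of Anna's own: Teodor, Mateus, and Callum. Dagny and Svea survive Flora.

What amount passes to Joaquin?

Joaquin receives 330,000.

The entire 2,640,000 passes to the descendants.
That amount (2,640,000) is divided at the children's generation into 4 shares of 660,000. Dagny and Svea each take 660,000. The 2 shares of the deceased (Thandi and Uzoma) are combined into a pool of 1,320,000.
That pool (1,320,000) is divided at the grandchildren's generation into 4 shares of 330,000. Xiomara, Xiulan, and Joaquin each take 330,000. The remaining share for the deceased Anna (330,000) is carried to the next generation.
That pool (330,000) is divided at the great-grandchildren's generation equally among Teodor, Mateus, and Callum: 110,000 each.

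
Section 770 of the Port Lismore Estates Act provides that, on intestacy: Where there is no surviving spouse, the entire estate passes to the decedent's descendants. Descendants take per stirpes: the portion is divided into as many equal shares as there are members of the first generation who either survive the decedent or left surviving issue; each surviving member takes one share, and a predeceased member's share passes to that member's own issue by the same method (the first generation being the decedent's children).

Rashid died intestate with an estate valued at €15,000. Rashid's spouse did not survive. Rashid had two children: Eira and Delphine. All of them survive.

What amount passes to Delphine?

Delphine receives €7,500.

The entire €15,000 passes to the descendants.
That amount (€15,000) is divided into 2 shares of €7,500: Eira and Delphine each take €7,500.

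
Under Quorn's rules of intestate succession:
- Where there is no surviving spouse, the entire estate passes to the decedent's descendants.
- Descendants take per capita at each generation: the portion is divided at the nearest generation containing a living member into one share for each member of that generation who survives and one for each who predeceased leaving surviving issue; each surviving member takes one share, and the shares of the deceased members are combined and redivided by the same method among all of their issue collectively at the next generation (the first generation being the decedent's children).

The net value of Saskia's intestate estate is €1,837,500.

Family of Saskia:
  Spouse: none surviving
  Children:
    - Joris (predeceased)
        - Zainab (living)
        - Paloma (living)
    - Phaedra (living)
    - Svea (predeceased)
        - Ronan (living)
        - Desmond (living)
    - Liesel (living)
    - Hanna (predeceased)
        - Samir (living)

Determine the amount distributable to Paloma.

The entire €1,837,500 passes to the descendants.
That amount (€1,837,500) is divided at the children's generation into 5 shares of €367,500. Phaedra and Liesel each take €367,500. The 3 shares of the deceased (Joris, Svea, and Hanna) are combined into a pool of €1,102,500.
That pool (€1,102,500) is divided at the grandchildren's generation equally among Zainab, Paloma, Ronan, Desmond, and Samir: €220,500 each.

Paloma receives €220,500.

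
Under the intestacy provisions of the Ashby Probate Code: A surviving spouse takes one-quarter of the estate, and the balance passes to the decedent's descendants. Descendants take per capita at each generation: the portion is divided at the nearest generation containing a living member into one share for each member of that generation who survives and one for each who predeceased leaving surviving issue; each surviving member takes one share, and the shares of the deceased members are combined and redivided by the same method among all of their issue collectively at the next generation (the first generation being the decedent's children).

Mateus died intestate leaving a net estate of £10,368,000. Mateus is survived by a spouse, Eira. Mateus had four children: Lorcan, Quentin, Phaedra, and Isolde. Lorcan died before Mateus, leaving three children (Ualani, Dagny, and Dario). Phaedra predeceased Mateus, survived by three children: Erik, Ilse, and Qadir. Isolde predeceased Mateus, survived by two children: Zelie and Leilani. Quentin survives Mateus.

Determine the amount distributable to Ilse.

Ilse receives £729,000.

Eira takes one-quarter of £10,368,000 = £2,592,000. The remaining £7,776,000 passes to the descendants.
The descendants' portion (£7,776,000) is divided at the children's generation into 4 shares of £1,944,000. Quentin takes £1,944,000. The 3 shares of the deceased (Lorcan, Phaedra, and Isolde) are combined into a pool of £5,832,000.
That pool (£5,832,000) is divided at the grandchildren's generation equally among Ualani, Dagny, Dario, Erik, Ilse, Qadir, Zelie, and Leilani: £729,000 each.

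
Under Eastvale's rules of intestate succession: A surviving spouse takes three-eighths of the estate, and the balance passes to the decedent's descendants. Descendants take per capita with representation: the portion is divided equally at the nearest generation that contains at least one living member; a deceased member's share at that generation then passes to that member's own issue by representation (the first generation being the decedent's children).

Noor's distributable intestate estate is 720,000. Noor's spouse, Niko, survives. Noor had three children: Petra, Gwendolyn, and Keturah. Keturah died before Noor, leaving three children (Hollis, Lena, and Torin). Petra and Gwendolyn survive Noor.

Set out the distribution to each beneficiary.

Niko: 270,000; Petra: 150,000; Gwendolyn: 150,000; Hollis: 50,000; Lena: 50,000; Torin: 50,000

Niko takes three-eighths of 720,000 = 270,000. The remaining 450,000 passes to the descendants.
The descendants' portion (450,000) is divided into 3 shares of 150,000: Petra and Gwendolyn each take 150,000; Keturah's 150,000 share passes to Keturah's issue.
Keturah's share (150,000) is divided into 3 shares of 50,000: Hollis, Lena, and Torin each take 50,000.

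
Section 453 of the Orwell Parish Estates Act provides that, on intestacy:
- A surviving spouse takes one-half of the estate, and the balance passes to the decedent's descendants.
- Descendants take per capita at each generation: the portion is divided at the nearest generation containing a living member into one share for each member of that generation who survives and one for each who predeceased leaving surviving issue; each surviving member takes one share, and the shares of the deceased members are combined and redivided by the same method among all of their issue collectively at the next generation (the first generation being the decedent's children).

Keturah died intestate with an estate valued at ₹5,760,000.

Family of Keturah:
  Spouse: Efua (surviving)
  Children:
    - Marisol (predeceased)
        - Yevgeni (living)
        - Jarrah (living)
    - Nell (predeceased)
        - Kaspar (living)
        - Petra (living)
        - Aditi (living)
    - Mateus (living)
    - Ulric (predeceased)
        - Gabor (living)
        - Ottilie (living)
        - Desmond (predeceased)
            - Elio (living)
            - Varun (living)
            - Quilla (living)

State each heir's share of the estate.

Efua: ₹2,880,000; Yevgeni: ₹270,000; Jarrah: ₹270,000; Kaspar: ₹270,000; Petra: ₹270,000; Aditi: ₹270,000; Mateus: ₹720,000; Gabor: ₹270,000; Ottilie: ₹270,000; Elio: ₹90,000; Varun: ₹90,000; Quilla: ₹90,000

Efua takes one-half of ₹5,760,000 = ₹2,880,000. The remaining ₹2,880,000 passes to the descendants.
The descendants' portion (₹2,880,000) is divided at the children's generation into 4 shares of ₹720,000. Mateus takes ₹720,000. The 3 shares of the deceased (Marisol, Nell, and Ulric) are combined into a pool of ₹2,160,000.
That pool (₹2,160,000) is divided at the grandchildren's generation into 8 shares of ₹270,000. Yevgeni, Jarrah, Kaspar, Petra, Aditi, Gabor, and Ottilie each take ₹270,000. The remaining share for the deceased Desmond (₹270,000) is carried to the next generation.
That pool (₹270,000) is divided at the great-grandchildren's generation equally among Elio, Varun, and Quilla: ₹90,000 each.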